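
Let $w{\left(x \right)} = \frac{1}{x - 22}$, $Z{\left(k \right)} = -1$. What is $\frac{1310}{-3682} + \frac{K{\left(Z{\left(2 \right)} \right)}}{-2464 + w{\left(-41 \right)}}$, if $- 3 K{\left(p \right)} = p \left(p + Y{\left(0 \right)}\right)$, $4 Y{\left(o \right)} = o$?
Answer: $- \frac{101638954}{285783953} \approx -0.35565$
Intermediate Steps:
$Y{\left(o \right)} = \frac{o}{4}$
$w{\left(x \right)} = \frac{1}{-22 + x}$
$K{\left(p \right)} = - \frac{p^{2}}{3}$ ($K{\left(p \right)} = - \frac{p \left(p + \frac{1}{4} \cdot 0\right)}{3} = - \frac{p \left(p + 0\right)}{3} = - \frac{p p}{3} = - \frac{p^{2}}{3}$)
$\frac{1310}{-3682} + \frac{K{\left(Z{\left(2 \right)} \right)}}{-2464 + w{\left(-41 \right)}} = \frac{1310}{-3682} + \frac{\left(- \frac{1}{3}\right) \left(-1\right)^{2}}{-2464 + \frac{1}{-22 - 41}} = 1310 \left(- \frac{1}{3682}\right) + \frac{\left(- \frac{1}{3}\right) 1}{-2464 + \frac{1}{-63}} = - \frac{655}{1841} - \frac{1}{3 \left(-2464 - \frac{1}{63}\right)} = - \frac{655}{1841} - \frac{1}{3 \left(- \frac{155233}{63}\right)} = - \frac{655}{1841} - - \frac{21}{155233} = - \frac{655}{1841} + \frac{21}{155233} = - \frac{101638954}{285783953}$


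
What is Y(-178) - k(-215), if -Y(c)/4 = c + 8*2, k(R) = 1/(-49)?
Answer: 31753/49 ≈ 648.02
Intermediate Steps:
k(R) = -1/49
Y(c) = -64 - 4*c (Y(c) = -4*(c + 8*2) = -4*(c + 16) = -4*(16 + c) = -64 - 4*c)
Y(-178) - k(-215) = (-64 - 4*(-178)) - 1*(-1/49) = (-64 + 712) + 1/49 = 648 + 1/49 = 31753/49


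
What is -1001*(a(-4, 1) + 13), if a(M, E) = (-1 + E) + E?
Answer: -14014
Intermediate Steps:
a(M, E) = -1 + 2*E
-1001*(a(-4, 1) + 13) = -1001*((-1 + 2*1) + 13) = -1001*((-1 + 2) + 13) = -1001*(1 + 13) = -1001*14 = -14014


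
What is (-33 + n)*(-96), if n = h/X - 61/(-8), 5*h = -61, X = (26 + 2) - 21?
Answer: 91116/35 ≈ 2603.3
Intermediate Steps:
X = 7 (X = 28 - 21 = 7)
h = -61/5 (h = (⅕)*(-61) = -61/5 ≈ -12.200)
n = 1647/280 (n = -61/5/7 - 61/(-8) = -61/5*⅐ - 61*(-⅛) = -61/35 + 61/8 = 1647/280 ≈ 5.8821)
(-33 + n)*(-96) = (-33 + 1647/280)*(-96) = -7593/280*(-96) = 91116/35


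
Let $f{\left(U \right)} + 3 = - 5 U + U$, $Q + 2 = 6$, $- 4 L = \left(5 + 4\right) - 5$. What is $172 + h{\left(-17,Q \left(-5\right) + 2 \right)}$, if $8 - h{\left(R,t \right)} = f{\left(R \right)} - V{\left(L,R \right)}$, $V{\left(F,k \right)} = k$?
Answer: $98$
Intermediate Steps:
$L = -1$ ($L = - \frac{\left(5 + 4\right) - 5}{4} = - \frac{9 - 5}{4} = \left(- \frac{1}{4}\right) 4 = -1$)
$Q = 4$ ($Q = -2 + 6 = 4$)
$f{\left(U \right)} = -3 - 4 U$ ($f{\left(U \right)} = -3 + \left(- 5 U + U\right) = -3 - 4 U$)
$h{\left(R,t \right)} = 11 + 5 R$ ($h{\left(R,t \right)} = 8 - \left(\left(-3 - 4 R\right) - R\right) = 8 - \left(-3 - 5 R\right) = 8 + \left(3 + 5 R\right) = 11 + 5 R$)
$172 + h{\left(-17,Q \left(-5\right) + 2 \right)} = 172 + \left(11 + 5 \left(-17\right)\right) = 172 + \left(11 - 85\right) = 172 - 74 = 98$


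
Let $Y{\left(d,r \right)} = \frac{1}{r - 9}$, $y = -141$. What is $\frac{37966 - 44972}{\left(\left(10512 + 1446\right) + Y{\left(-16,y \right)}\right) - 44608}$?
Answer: $\frac{1050900}{4897501} \approx 0.21458$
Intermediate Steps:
$Y{\left(d,r \right)} = \frac{1}{-9 + r}$
$\frac{37966 - 44972}{\left(\left(10512 + 1446\right) + Y{\left(-16,y \right)}\right) - 44608} = \frac{37966 - 44972}{\left(\left(10512 + 1446\right) + \frac{1}{-9 - 141}\right) - 44608} = - \frac{7006}{\left(11958 + \frac{1}{-150}\right) - 44608} = - \frac{7006}{\left(11958 - \frac{1}{150}\right) - 44608} = - \frac{7006}{\frac{1793699}{150} - 44608} = - \frac{7006}{- \frac{4897501}{150}} = \left(-7006\right) \left(- \frac{150}{4897501}\right) = \frac{1050900}{4897501}$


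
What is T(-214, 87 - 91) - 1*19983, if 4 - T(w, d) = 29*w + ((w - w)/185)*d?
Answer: -13773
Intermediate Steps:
T(w, d) = 4 - 29*w (T(w, d) = 4 - (29*w + ((w - w)/185)*d) = 4 - (29*w + (0*(1/185))*d) = 4 - (29*w + 0*d) = 4 - (29*w + 0) = 4 - 29*w)
T(-214, 87 - 91) - 1*19983 = (4 - 29*(-214)) - 1*19983 = (4 + 6206) - 19983 = 6210 - 19983 = -13773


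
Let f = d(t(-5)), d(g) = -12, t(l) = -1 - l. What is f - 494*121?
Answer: -59786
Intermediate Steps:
f = -12
f - 494*121 = -12 - 494*121 = -12 - 59774 = -59786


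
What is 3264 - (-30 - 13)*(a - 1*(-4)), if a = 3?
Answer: 3565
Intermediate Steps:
3264 - (-30 - 13)*(a - 1*(-4)) = 3264 - (-30 - 13)*(3 - 1*(-4)) = 3264 - (-43)*(3 + 4) = 3264 - (-43)*7 = 3264 - 1*(-301) = 3264 + 301 = 3565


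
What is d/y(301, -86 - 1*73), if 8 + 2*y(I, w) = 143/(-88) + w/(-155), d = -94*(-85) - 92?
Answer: -19587040/10663 ≈ -1836.9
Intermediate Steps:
d = 7898 (d = 7990 - 92 = 7898)
y(I, w) = -77/16 - w/310 (y(I, w) = -4 + (143/(-88) + w/(-155))/2 = -4 + (143*(-1/88) + w*(-1/155))/2 = -4 + (-13/8 - w/155)/2 = -4 + (-13/16 - w/310) = -77/16 - w/310)
d/y(301, -86 - 1*73) = 7898/(-77/16 - (-86 - 1*73)/310) = 7898/(-77/16 - (-86 - 73)/310) = 7898/(-77/16 - 1/310*(-159)) = 7898/(-77/16 + 159/310) = 7898/(-10663/2480) = 7898*(-2480/10663) = -19587040/10663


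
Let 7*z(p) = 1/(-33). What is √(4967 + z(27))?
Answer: 4*√16565241/231 ≈ 70.477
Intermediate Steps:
z(p) = -1/231 (z(p) = (⅐)/(-33) = (⅐)*(-1/33) = -1/231)
√(4967 + z(27)) = √(4967 - 1/231) = √(1147376/231) = 4*√16565241/231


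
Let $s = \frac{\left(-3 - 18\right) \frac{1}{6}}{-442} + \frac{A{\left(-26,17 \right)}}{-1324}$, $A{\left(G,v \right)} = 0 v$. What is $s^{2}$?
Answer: $\frac{49}{781456} \approx 6.2704 \cdot 10^{-5}$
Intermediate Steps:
$A{\left(G,v \right)} = 0$
$s = \frac{7}{884}$ ($s = \frac{\left(-3 - 18\right) \frac{1}{6}}{-442} + \frac{0}{-1324} = \left(-21\right) \frac{1}{6} \left(- \frac{1}{442}\right) + 0 \left(- \frac{1}{1324}\right) = \left(- \frac{7}{2}\right) \left(- \frac{1}{442}\right) + 0 = \frac{7}{884} + 0 = \frac{7}{884} \approx 0.0079186$)
$s^{2} = \left(\frac{7}{884}\right)^{2} = \frac{49}{781456}$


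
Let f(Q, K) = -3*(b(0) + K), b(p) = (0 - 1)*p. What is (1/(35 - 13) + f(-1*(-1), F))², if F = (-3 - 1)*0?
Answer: 1/484 ≈ 0.0020661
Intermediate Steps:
F = 0 (F = -4*0 = 0)
b(p) = -p
f(Q, K) = -3*K (f(Q, K) = -3*(-1*0 + K) = -3*(0 + K) = -3*K)
(1/(35 - 13) + f(-1*(-1), F))² = (1/(35 - 13) - 3*0)² = (1/22 + 0)² = (1/22)² = 1/484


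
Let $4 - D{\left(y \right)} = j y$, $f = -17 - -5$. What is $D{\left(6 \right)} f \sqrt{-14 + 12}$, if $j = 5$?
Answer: $312 i \sqrt{2} \approx 441.23 i$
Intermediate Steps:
$f = -12$ ($f = -17 + 5 = -12$)
$D{\left(y \right)} = 4 - 5 y$
$D{\left(6 \right)} f \sqrt{-14 + 12} = \left(4 - 30\right) \left(-12\right) \sqrt{-14 + 12} = \left(4 - 30\right) \left(-12\right) \sqrt{-2} = \left(-26\right) \left(-12\right) i \sqrt{2} = 312 i \sqrt{2}$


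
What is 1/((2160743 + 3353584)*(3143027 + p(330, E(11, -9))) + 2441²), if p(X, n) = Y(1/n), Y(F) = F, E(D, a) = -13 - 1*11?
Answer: 8/138653475012371 ≈ 5.7698e-14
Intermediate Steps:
E(D, a) = -24 (E(D, a) = -13 - 11 = -24)
p(X, n) = 1/n
1/((2160743 + 3353584)*(3143027 + p(330, E(11, -9))) + 2441²) = 1/((2160743 + 3353584)*(3143027 + 1/(-24)) + 2441²) = 1/(5514327*(3143027 - 1/24) + 5958481) = 1/(5514327*(75432647/24) + 5958481) = 1/(138653427344523/8 + 5958481) = 1/(138653475012371/8) = 8/138653475012371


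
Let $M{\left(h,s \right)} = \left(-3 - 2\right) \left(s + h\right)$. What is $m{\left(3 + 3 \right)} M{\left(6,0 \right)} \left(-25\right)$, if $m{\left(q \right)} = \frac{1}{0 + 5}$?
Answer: $150$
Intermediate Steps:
$m{\left(q \right)} = \frac{1}{5}$
$M{\left(h,s \right)} = - 5 h - 5 s$ ($M{\left(h,s \right)} = - 5 \left(h + s\right) = - 5 h - 5 s$)
$m{\left(3 + 3 \right)} M{\left(6,0 \right)} \left(-25\right) = \frac{\left(-5\right) 6 - 0}{5} \left(-25\right) = \frac{-30 + 0}{5} \left(-25\right) = \frac{1}{5} \left(-30\right) \left(-25\right) = \left(-6\right) \left(-25\right) = 150$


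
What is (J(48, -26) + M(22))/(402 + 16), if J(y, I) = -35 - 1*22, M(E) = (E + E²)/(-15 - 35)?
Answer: -839/5225 ≈ -0.16057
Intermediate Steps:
M(E) = -E/50 - E²/50 (M(E) = (E + E²)/(-50) = (E + E²)*(-1/50) = -E/50 - E²/50)
J(y, I) = -57 (J(y, I) = -35 - 22 = -57)
(J(48, -26) + M(22))/(402 + 16) = (-57 - 1/50*22*(1 + 22))/(402 + 16) = (-57 - 1/50*22*23)/418 = (-57 - 253/25)*(1/418) = -1678/25*1/418 = -839/5225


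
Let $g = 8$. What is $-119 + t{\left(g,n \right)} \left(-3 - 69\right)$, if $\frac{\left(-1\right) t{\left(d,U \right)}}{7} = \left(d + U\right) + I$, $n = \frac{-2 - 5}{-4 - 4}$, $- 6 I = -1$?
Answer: $4438$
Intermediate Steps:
$I = \frac{1}{6}$ ($I = \left(- \frac{1}{6}\right) \left(-1\right) = \frac{1}{6} \approx 0.16667$)
$n = \frac{7}{8}$ ($n = - \frac{7}{-8} = \left(-7\right) \left(- \frac{1}{8}\right) = \frac{7}{8} \approx 0.875$)
$t{\left(d,U \right)} = - \frac{7}{6} - 7 U - 7 d$ ($t{\left(d,U \right)} = - 7 \left(\left(d + U\right) + \frac{1}{6}\right) = - 7 \left(\left(U + d\right) + \frac{1}{6}\right) = - 7 \left(\frac{1}{6} + U + d\right) = - \frac{7}{6} - 7 U - 7 d$)
$-119 + t{\left(g,n \right)} \left(-3 - 69\right) = -119 + \left(- \frac{7}{6} - \frac{49}{8} - 56\right) \left(-3 - 69\right) = -119 - -4557 = -119 + 4557 = 4438$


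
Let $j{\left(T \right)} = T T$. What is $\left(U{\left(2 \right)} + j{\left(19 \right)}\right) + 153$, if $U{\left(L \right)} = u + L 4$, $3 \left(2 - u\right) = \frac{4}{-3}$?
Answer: $\frac{4720}{9} \approx 524.44$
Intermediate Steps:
$u = \frac{22}{9}$ ($u = 2 - \frac{4 \frac{1}{-3}}{3} = 2 - \frac{4 \left(- \frac{1}{3}\right)}{3} = 2 - - \frac{4}{9} = 2 + \frac{4}{9} = \frac{22}{9} \approx 2.4444$)
$U{\left(L \right)} = \frac{22}{9} + 4 L$ ($U{\left(L \right)} = \frac{22}{9} + L 4 = \frac{22}{9} + 4 L$)
$j{\left(T \right)} = T^{2}$
$\left(U{\left(2 \right)} + j{\left(19 \right)}\right) + 153 = \left(\left(\frac{22}{9} + 4 \cdot 2\right) + 19^{2}\right) + 153 = \left(\left(\frac{22}{9} + 8\right) + 361\right) + 153 = \left(\frac{94}{9} + 361\right) + 153 = \frac{3343}{9} + 153 = \frac{4720}{9}$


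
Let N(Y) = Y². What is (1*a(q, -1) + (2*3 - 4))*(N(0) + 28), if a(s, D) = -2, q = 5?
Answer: 0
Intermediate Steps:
(1*a(q, -1) + (2*3 - 4))*(N(0) + 28) = (1*(-2) + (2*3 - 4))*(0² + 28) = (-2 + (6 - 4))*(0 + 28) = (-2 + 2)*28 = 0*28 = 0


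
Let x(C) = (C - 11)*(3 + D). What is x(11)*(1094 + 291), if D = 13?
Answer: 0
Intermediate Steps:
x(C) = -176 + 16*C (x(C) = (C - 11)*(3 + 13) = (-11 + C)*16 = -176 + 16*C)
x(11)*(1094 + 291) = (-176 + 16*11)*(1094 + 291) = (-176 + 176)*1385 = 0*1385 = 0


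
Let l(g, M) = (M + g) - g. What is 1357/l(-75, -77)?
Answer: -1357/77 ≈ -17.623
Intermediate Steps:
l(g, M) = M
1357/l(-75, -77) = 1357/(-77) = 1357*(-1/77) = -1357/77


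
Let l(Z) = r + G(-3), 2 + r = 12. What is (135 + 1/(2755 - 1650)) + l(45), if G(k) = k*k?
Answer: 170171/1105 ≈ 154.00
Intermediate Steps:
r = 10 (r = -2 + 12 = 10)
G(k) = k²
l(Z) = 19 (l(Z) = 10 + (-3)² = 10 + 9 = 19)
(135 + 1/(2755 - 1650)) + l(45) = (135 + 1/(2755 - 1650)) + 19 = (135 + 1/1105) + 19 = 149176/1105 + 19 = 170171/1105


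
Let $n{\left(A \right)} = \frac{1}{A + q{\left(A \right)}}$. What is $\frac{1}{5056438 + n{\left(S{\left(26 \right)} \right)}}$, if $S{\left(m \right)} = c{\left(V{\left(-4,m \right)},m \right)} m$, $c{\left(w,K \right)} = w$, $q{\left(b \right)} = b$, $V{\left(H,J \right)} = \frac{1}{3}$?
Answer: $\frac{52}{262934779} \approx 1.9777 \cdot 10^{-7}$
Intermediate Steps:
$V{\left(H,J \right)} = \frac{1}{3}$
$S{\left(m \right)} = \frac{m}{3}$
$n{\left(A \right)} = \frac{1}{2 A}$ ($n{\left(A \right)} = \frac{1}{A + A} = \frac{1}{2 A}$)
$\frac{1}{5056438 + n{\left(S{\left(26 \right)} \right)}} = \frac{1}{5056438 + \frac{1}{2 \cdot \frac{1}{3} \cdot 26}} = \frac{1}{5056438 + \frac{1}{2 \cdot \frac{26}{3}}} = \frac{1}{5056438 + \frac{1}{2} \cdot \frac{3}{26}} = \frac{1}{5056438 + \frac{3}{52}} = \frac{1}{\frac{262934779}{52}} = \frac{52}{262934779}$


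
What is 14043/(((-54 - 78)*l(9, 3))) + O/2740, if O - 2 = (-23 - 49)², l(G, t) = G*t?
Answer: -1666243/813780 ≈ -2.0475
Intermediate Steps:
O = 5186 (O = 2 + (-23 - 49)² = 2 + (-72)² = 2 + 5184 = 5186)
14043/(((-54 - 78)*l(9, 3))) + O/2740 = 14043/(((-54 - 78)*(9*3))) + 5186/2740 = 14043/((-132*27)) + 5186*(1/2740) = 14043/(-3564) + 2593/1370 = 14043*(-1/3564) + 2593/1370 = -4681/1188 + 2593/1370 = -1666243/813780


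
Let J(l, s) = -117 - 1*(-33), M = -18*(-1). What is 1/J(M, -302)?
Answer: -1/84 ≈ -0.011905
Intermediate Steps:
M = 18
J(l, s) = -84 (J(l, s) = -117 + 33 = -84)
1/J(M, -302) = 1/(-84) = -1/84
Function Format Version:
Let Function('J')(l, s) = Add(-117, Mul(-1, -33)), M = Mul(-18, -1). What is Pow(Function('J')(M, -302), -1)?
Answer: Rational(-1, 84) ≈ -0.011905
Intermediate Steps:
M = 18
Function('J')(l, s) = -84 (Function('J')(l, s) = Add(-117, 33) = -84)
Pow(Function('J')(M, -302), -1) = Pow(-84, -1) = Rational(-1, 84)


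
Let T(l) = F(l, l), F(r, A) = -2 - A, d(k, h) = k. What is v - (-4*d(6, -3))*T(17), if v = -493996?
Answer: -494452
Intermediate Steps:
T(l) = -2 - l
v - (-4*d(6, -3))*T(17) = -493996 - (-4*6)*(-2 - 1*17) = -493996 - (-24)*(-2 - 17) = -493996 - (-24)*(-19) = -493996 - 1*456 = -493996 - 456 = -494452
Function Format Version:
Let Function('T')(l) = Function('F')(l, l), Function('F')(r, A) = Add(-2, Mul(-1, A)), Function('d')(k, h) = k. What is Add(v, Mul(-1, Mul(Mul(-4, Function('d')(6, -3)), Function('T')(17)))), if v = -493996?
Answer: -494452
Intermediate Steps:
Function('T')(l) = Add(-2, Mul(-1, l))
Add(v, Mul(-1, Mul(Mul(-4, Function('d')(6, -3)), Function('T')(17)))) = Add(-493996, Mul(-1, Mul(Mul(-4, 6), Add(-2, Mul(-1, 17))))) = Add(-493996, Mul(-1, Mul(-24, Add(-2, -17)))) = Add(-493996, Mul(-1, Mul(-24, -19))) = Add(-493996, Mul(-1, 456)) = Add(-493996, -456) = -494452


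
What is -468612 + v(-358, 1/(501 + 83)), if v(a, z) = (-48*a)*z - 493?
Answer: -34242517/73 ≈ -4.6908e+5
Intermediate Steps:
v(a, z) = -493 - 48*a*z (v(a, z) = -48*a*z - 493 = -493 - 48*a*z)
-468612 + v(-358, 1/(501 + 83)) = -468612 + (-493 - 48*(-358)/(501 + 83)) = -468612 + (-493 - 48*(-358)/584) = -468612 + (-493 - 48*(-358)*1/584) = -468612 + (-493 + 2148/73) = -468612 - 33841/73 = -34242517/73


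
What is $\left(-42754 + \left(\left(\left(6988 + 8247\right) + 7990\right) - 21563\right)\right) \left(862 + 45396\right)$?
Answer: $-1900833736$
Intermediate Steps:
$\left(-42754 + \left(\left(\left(6988 + 8247\right) + 7990\right) - 21563\right)\right) \left(862 + 45396\right) = \left(-42754 + \left(\left(15235 + 7990\right) - 21563\right)\right) 46258 = \left(-42754 + \left(23225 - 21563\right)\right) 46258 = \left(-42754 + 1662\right) 46258 = \left(-41092\right) 46258 = -1900833736$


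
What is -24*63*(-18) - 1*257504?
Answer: -230288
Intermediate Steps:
-24*63*(-18) - 1*257504 = -1512*(-18) - 257504 = 27216 - 257504 = -230288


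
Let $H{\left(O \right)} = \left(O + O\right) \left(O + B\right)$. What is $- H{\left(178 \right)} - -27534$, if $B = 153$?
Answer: $-90302$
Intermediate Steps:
$H{\left(O \right)} = 2 O \left(153 + O\right)$ ($H{\left(O \right)} = \left(O + O\right) \left(O + 153\right) = 2 O \left(153 + O\right)$)
$- H{\left(178 \right)} - -27534 = - 2 \cdot 178 \left(153 + 178\right) - -27534 = - 2 \cdot 178 \cdot 331 + 27534 = \left(-1\right) 117836 + 27534 = -117836 + 27534 = -90302$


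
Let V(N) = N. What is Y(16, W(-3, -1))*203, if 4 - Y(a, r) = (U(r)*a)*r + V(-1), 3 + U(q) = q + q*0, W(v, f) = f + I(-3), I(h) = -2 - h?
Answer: 1015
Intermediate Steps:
W(v, f) = 1 + f (W(v, f) = f + (-2 - 1*(-3)) = f + (-2 + 3) = f + 1 = 1 + f)
U(q) = -3 + q (U(q) = -3 + (q + q*0) = -3 + (q + 0) = -3 + q)
Y(a, r) = 5 - a*r*(-3 + r) (Y(a, r) = 4 - (((-3 + r)*a)*r - 1) = 4 - ((a*(-3 + r))*r - 1) = 4 - (a*r*(-3 + r) - 1) = 4 - (-1 + a*r*(-3 + r)) = 4 + (1 - a*r*(-3 + r)) = 5 - a*r*(-3 + r))
Y(16, W(-3, -1))*203 = (5 - 1*16*(1 - 1)*(-3 + (1 - 1)))*203 = (5 - 1*16*0*(-3 + 0))*203 = (5 - 1*16*0*(-3))*203 = (5 + 0)*203 = 5*203 = 1015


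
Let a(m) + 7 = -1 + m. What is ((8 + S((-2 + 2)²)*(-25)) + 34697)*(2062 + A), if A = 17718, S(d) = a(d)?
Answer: 690420900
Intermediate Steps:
a(m) = -8 + m (a(m) = -7 + (-1 + m) = -8 + m)
S(d) = -8 + d
((8 + S((-2 + 2)²)*(-25)) + 34697)*(2062 + A) = ((8 + (-8 + (-2 + 2)²)*(-25)) + 34697)*(2062 + 17718) = ((8 + (-8 + 0²)*(-25)) + 34697)*19780 = ((8 + (-8 + 0)*(-25)) + 34697)*19780 = ((8 - 8*(-25)) + 34697)*19780 = ((8 + 200) + 34697)*19780 = (208 + 34697)*19780 = 34905*19780 = 690420900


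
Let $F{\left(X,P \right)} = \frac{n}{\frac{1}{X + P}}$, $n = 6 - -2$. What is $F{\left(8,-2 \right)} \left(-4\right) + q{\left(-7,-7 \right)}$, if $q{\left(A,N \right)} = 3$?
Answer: $-189$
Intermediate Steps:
$n = 8$ ($n = 6 + 2 = 8$)
$F{\left(X,P \right)} = 8 P + 8 X$ ($F{\left(X,P \right)} = \frac{8}{\frac{1}{X + P}} = \frac{8}{\frac{1}{P + X}} = 8 \left(P + X\right) = 8 P + 8 X$)
$F{\left(8,-2 \right)} \left(-4\right) + q{\left(-7,-7 \right)} = \left(8 \left(-2\right) + 8 \cdot 8\right) \left(-4\right) + 3 = \left(-16 + 64\right) \left(-4\right) + 3 = 48 \left(-4\right) + 3 = -192 + 3 = -189$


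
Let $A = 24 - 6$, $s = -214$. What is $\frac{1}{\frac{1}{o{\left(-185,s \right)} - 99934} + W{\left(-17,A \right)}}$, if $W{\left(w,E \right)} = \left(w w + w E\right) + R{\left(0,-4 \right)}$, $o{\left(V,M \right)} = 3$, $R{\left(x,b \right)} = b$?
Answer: $- \frac{99931}{2098552} \approx -0.047619$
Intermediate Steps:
$A = 18$
$W{\left(w,E \right)} = -4 + w^{2} + E w$ ($W{\left(w,E \right)} = \left(w w + w E\right) - 4 = \left(w^{2} + E w\right) - 4 = -4 + w^{2} + E w$)
$\frac{1}{\frac{1}{o{\left(-185,s \right)} - 99934} + W{\left(-17,A \right)}} = \frac{1}{\frac{1}{3 - 99934} + \left(-4 + \left(-17\right)^{2} + 18 \left(-17\right)\right)} = \frac{1}{\frac{1}{-99931} - 21} = \frac{1}{- \frac{1}{99931} - 21} = \frac{1}{- \frac{2098552}{99931}} = - \frac{99931}{2098552}$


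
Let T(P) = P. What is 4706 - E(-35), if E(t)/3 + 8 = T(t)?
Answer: 4835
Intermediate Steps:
E(t) = -24 + 3*t
4706 - E(-35) = 4706 - (-24 + 3*(-35)) = 4706 - (-24 - 105) = 4706 - 1*(-129) = 4706 + 129 = 4835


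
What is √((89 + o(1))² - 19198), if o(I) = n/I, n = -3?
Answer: I*√11802 ≈ 108.64*I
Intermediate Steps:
o(I) = -3/I
√((89 + o(1))² - 19198) = √((89 - 3/1)² - 19198) = √((89 - 3*1)² - 19198) = √((89 - 3)² - 19198) = √(86² - 19198) = √(7396 - 19198) = √(-11802) = I*√11802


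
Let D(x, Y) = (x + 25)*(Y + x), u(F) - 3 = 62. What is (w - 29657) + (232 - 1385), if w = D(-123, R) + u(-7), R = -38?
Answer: -14967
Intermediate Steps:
u(F) = 65 (u(F) = 3 + 62 = 65)
D(x, Y) = (25 + x)*(Y + x)
w = 15843 (w = ((-123)**2 + 25*(-38) + 25*(-123) - 38*(-123)) + 65 = (15129 - 950 - 3075 + 4674) + 65 = 15778 + 65 = 15843)
(w - 29657) + (232 - 1385) = (15843 - 29657) + (232 - 1385) = -13814 - 1153 = -14967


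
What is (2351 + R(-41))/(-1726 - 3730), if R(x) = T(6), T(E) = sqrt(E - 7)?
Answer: -2351/5456 - I/5456 ≈ -0.4309 - 0.00018328*I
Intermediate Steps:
T(E) = sqrt(-7 + E)
R(x) = I (R(x) = sqrt(-7 + 6) = sqrt(-1) = I)
(2351 + R(-41))/(-1726 - 3730) = (2351 + I)/(-1726 - 3730) = (2351 + I)/(-5456) = (2351 + I)*(-1/5456) = -2351/5456 - I/5456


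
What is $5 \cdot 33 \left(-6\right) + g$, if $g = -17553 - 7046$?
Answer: $-25589$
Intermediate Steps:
$g = -24599$ ($g = -17553 - 7046 = -24599$)
$5 \cdot 33 \left(-6\right) + g = 5 \cdot 33 \left(-6\right) - 24599 = 165 \left(-6\right) - 24599 = -990 - 24599 = -25589$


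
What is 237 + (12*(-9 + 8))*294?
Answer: -3291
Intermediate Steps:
237 + (12*(-9 + 8))*294 = 237 + (12*(-1))*294 = 237 - 12*294 = 237 - 3528 = -3291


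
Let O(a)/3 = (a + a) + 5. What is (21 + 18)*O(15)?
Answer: 4095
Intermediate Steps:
O(a) = 15 + 6*a (O(a) = 3*((a + a) + 5) = 3*(2*a + 5) = 3*(5 + 2*a) = 15 + 6*a)
(21 + 18)*O(15) = (21 + 18)*(15 + 6*15) = 39*(15 + 90) = 39*105 = 4095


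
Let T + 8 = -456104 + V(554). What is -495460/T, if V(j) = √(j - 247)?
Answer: 225985251520/208038156237 + 495460*√307/208038156237 ≈ 1.0863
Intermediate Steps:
V(j) = √(-247 + j)
T = -456112 + √307 (T = -8 + (-456104 + √(-247 + 554)) = -8 + (-456104 + √307) = -456112 + √307 ≈ -4.5609e+5)
-495460/T = -495460/(-456112 + √307)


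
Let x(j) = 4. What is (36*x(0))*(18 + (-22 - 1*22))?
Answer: -3744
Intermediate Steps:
(36*x(0))*(18 + (-22 - 1*22)) = (36*4)*(18 + (-22 - 1*22)) = 144*(18 + (-22 - 22)) = 144*(18 - 44) = 144*(-26) = -3744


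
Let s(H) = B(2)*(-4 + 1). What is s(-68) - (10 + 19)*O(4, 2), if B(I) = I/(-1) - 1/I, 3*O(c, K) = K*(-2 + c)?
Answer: -187/6 ≈ -31.167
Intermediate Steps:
O(c, K) = K*(-2 + c)/3 (O(c, K) = (K*(-2 + c))/3 = K*(-2 + c)/3)
B(I) = -I - 1/I (B(I) = I*(-1) - 1/I = -I - 1/I)
s(H) = 15/2 (s(H) = (-1*2 - 1/2)*(-4 + 1) = (-2 - 1*1/2)*(-3) = (-2 - 1/2)*(-3) = -5/2*(-3) = 15/2)
s(-68) - (10 + 19)*O(4, 2) = 15/2 - (10 + 19)*(1/3)*2*(-2 + 4) = 15/2 - 29*(1/3)*2*2 = 15/2 - 29*4/3 = 15/2 - 1*116/3 = 15/2 - 116/3 = -187/6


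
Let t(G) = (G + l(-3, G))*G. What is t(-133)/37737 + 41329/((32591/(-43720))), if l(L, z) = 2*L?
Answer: -9740932744249/175698081 ≈ -55441.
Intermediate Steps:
t(G) = G*(-6 + G) (t(G) = (G + 2*(-3))*G = (G - 6)*G = (-6 + G)*G = G*(-6 + G))
t(-133)/37737 + 41329/((32591/(-43720))) = -133*(-6 - 133)/37737 + 41329/((32591/(-43720))) = -133*(-139)*(1/37737) + 41329/((32591*(-1/43720))) = 18487*(1/37737) + 41329/(-32591/43720) = 2641/5391 + 41329*(-43720/32591) = 2641/5391 - 1806903880/32591 = -9740932744249/175698081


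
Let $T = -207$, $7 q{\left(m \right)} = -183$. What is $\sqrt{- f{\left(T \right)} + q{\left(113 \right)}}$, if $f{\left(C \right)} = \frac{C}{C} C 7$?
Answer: $\frac{2 \sqrt{17430}}{7} \approx 37.721$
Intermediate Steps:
$q{\left(m \right)} = - \frac{183}{7}$ ($q{\left(m \right)} = \frac{1}{7} \left(-183\right) = - \frac{183}{7}$)
$f{\left(C \right)} = 7 C$ ($f{\left(C \right)} = 1 C 7 = C 7 = 7 C$)
$\sqrt{- f{\left(T \right)} + q{\left(113 \right)}} = \sqrt{- 7 \left(-207\right) - \frac{183}{7}} = \sqrt{\left(-1\right) \left(-1449\right) - \frac{183}{7}} = \sqrt{1449 - \frac{183}{7}} = \sqrt{\frac{9960}{7}} = \frac{2 \sqrt{17430}}{7}$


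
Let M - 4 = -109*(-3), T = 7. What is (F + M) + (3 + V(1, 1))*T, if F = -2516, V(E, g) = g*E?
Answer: -2157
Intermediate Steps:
V(E, g) = E*g
M = 331 (M = 4 - 109*(-3) = 4 + 327 = 331)
(F + M) + (3 + V(1, 1))*T = (-2516 + 331) + (3 + 1*1)*7 = -2185 + (3 + 1)*7 = -2185 + 4*7 = -2185 + 28 = -2157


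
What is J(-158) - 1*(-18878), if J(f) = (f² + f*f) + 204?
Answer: 69010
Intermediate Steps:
J(f) = 204 + 2*f² (J(f) = (f² + f²) + 204 = 2*f² + 204 = 204 + 2*f²)
J(-158) - 1*(-18878) = (204 + 2*(-158)²) - 1*(-18878) = (204 + 2*24964) + 18878 = (204 + 49928) + 18878 = 50132 + 18878 = 69010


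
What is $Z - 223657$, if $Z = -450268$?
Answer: $-673925$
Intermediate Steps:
$Z - 223657 = -450268 - 223657 = -673925$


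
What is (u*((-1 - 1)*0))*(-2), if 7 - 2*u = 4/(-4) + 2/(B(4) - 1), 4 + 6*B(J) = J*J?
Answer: 0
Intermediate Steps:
B(J) = -⅔ + J²/6 (B(J) = -⅔ + (J*J)/6 = -⅔ + J²/6)
u = 3 (u = 7/2 - (4/(-4) + 2/((-⅔ + (⅙)*4²) - 1))/2 = 7/2 - (4*(-¼) + 2/((-⅔ + (⅙)*16) - 1))/2 = 7/2 - (-1 + 2/((-⅔ + 8/3) - 1))/2 = 7/2 - (-1 + 2/(2 - 1))/2 = 7/2 - (-1 + 2/1)/2 = 7/2 - (-1 + 2*1)/2 = 7/2 - (-1 + 2)/2 = 7/2 - ½*1 = 7/2 - ½ = 3)
(u*((-1 - 1)*0))*(-2) = (3*((-1 - 1)*0))*(-2) = (3*(-2*0))*(-2) = (3*0)*(-2) = 0*(-2) = 0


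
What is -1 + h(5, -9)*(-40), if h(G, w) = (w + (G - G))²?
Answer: -3241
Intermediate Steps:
h(G, w) = w² (h(G, w) = (w + 0)² = w²)
-1 + h(5, -9)*(-40) = -1 + (-9)²*(-40) = -1 + 81*(-40) = -1 - 3240 = -3241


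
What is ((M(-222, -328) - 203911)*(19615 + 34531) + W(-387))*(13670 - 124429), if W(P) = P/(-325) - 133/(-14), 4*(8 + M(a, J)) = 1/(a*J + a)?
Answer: 57705496358201446159471/47186100 ≈ 1.2229e+15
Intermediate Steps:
M(a, J) = -8 + 1/(4*(a + J*a)) (M(a, J) = -8 + 1/(4*(a*J + a)) = -8 + 1/(4*(J*a + a)) = -8 + 1/(4*(a + J*a)))
W(P) = 19/2 - P/325 (W(P) = P*(-1/325) - 133*(-1/14) = -P/325 + 19/2 = 19/2 - P/325)
((M(-222, -328) - 203911)*(19615 + 34531) + W(-387))*(13670 - 124429) = (((¼)*(1 - 32*(-222) - 32*(-328)*(-222))/(-222*(1 - 328)) - 203911)*(19615 + 34531) + (19/2 - 1/325*(-387)))*(13670 - 124429) = (((¼)*(-1/222)*(1 + 7104 - 2330112)/(-327) - 203911)*54146 + (19/2 + 387/325))*(-110759) = (((¼)*(-1/222)*(-1/327)*(-2323007) - 203911)*54146 + 6949/650)*(-110759) = ((-2323007/290376 - 203911)*54146 + 6949/650)*(-110759) = (-59213183543/290376*54146 + 6949/650)*(-110759) = (-1603078518059639/145188 + 6949/650)*(-110759) = -521000517864926969/47186100*(-110759) = 57705496358201446159471/47186100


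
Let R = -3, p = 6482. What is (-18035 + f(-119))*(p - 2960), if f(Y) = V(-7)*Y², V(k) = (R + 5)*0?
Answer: -63519270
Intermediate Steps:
V(k) = 0 (V(k) = (-3 + 5)*0 = 2*0 = 0)
f(Y) = 0 (f(Y) = 0*Y² = 0)
(-18035 + f(-119))*(p - 2960) = (-18035 + 0)*(6482 - 2960) = -18035*3522 = -63519270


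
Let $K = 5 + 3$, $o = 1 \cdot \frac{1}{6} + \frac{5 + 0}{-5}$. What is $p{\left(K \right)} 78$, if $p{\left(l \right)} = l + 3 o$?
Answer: $429$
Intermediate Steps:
$o = - \frac{5}{6}$ ($o = 1 \cdot \frac{1}{6} + 5 \left(- \frac{1}{5}\right) = \frac{1}{6} - 1 = - \frac{5}{6} \approx -0.83333$)
$K = 8$
$p{\left(l \right)} = - \frac{5}{2} + l$ ($p{\left(l \right)} = l + 3 \left(- \frac{5}{6}\right) = l - \frac{5}{2} = - \frac{5}{2} + l$)
$p{\left(K \right)} 78 = \left(- \frac{5}{2} + 8\right) 78 = \frac{11}{2} \cdot 78 = 429$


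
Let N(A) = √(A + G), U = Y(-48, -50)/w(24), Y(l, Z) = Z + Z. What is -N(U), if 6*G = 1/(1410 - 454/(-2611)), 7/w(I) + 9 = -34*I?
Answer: -√70461774825296148294/77321244 ≈ -108.56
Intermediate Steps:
Y(l, Z) = 2*Z
w(I) = 7/(-9 - 34*I)
G = 2611/22091784 (G = 1/(6*(1410 - 454/(-2611))) = 1/(6*(1410 - 454*(-1/2611))) = 1/(6*(1410 + 454/2611)) = 1/(6*(3681964/2611)) = (⅙)*(2611/3681964) = 2611/22091784 ≈ 0.00011819)
U = 82500/7 (U = (2*(-50))/((-7/(9 + 34*24))) = -100/((-7/(9 + 816))) = -100/((-7/825)) = -100/((-7*1/825)) = -100/(-7/825) = -100*(-825/7) = 82500/7 ≈ 11786.)
N(A) = √(2611/22091784 + A) (N(A) = √(A + 2611/22091784) = √(2611/22091784 + A))
-N(U) = -√(14420412006 + 122011730075664*(82500/7))/11045892 = -√(14420412006 + 10065967731242280000/7)/11045892 = -√(10065967832185164042/7)/11045892 = -√70461774825296148294/7/11045892 = -√70461774825296148294/77321244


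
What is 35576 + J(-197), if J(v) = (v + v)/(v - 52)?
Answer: 8858818/249 ≈ 35578.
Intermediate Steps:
J(v) = 2*v/(-52 + v) (J(v) = (2*v)/(-52 + v) = 2*v/(-52 + v))
35576 + J(-197) = 35576 + 2*(-197)/(-52 - 197) = 35576 + 2*(-197)/(-249) = 35576 + 2*(-197)*(-1/249) = 35576 + 394/249 = 8858818/249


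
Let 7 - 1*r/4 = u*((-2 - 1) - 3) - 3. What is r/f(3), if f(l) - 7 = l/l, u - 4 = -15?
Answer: -28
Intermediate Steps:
u = -11 (u = 4 - 15 = -11)
f(l) = 8 (f(l) = 7 + l/l = 7 + 1 = 8)
r = -224 (r = 28 - 4*(-11*((-2 - 1) - 3) - 3) = 28 - 4*(-11*(-3 - 3) - 3) = 28 - 4*(-11*(-6) - 3) = 28 - 4*(66 - 3) = 28 - 4*63 = 28 - 252 = -224)
r/f(3) = -224/8 = -224*⅛ = -28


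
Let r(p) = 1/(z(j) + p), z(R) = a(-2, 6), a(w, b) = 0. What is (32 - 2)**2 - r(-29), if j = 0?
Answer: 26101/29 ≈ 900.03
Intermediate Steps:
z(R) = 0
r(p) = 1/p (r(p) = 1/(0 + p) = 1/p)
(32 - 2)**2 - r(-29) = (32 - 2)**2 - 1/(-29) = 30**2 - 1*(-1/29) = 900 + 1/29 = 26101/29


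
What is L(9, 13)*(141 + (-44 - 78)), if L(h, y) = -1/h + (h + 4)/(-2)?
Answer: -2261/18 ≈ -125.61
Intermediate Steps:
L(h, y) = -2 - 1/h - h/2 (L(h, y) = -1/h + (4 + h)*(-½) = -1/h + (-2 - h/2) = -2 - 1/h - h/2)
L(9, 13)*(141 + (-44 - 78)) = (-2 - 1/9 - ½*9)*(141 + (-44 - 78)) = (-2 - 1*⅑ - 9/2)*(141 - 122) = (-2 - ⅑ - 9/2)*19 = -119/18*19 = -2261/18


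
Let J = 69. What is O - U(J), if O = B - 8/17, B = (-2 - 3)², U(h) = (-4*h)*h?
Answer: 324165/17 ≈ 19069.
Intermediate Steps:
U(h) = -4*h²
B = 25 (B = (-5)² = 25)
O = 417/17 (O = 25 - 8/17 = 417/17 ≈ 24.529)
O - U(J) = 417/17 - (-4)*69² = 417/17 - (-4)*4761 = 417/17 - 1*(-19044) = 417/17 + 19044 = 324165/17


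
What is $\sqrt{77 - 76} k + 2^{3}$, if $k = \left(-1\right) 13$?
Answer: $-5$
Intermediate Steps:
$k = -13$
$\sqrt{77 - 76} k + 2^{3} = \sqrt{77 - 76} \left(-13\right) + 2^{3} = \sqrt{1} \left(-13\right) + 8 = 1 \left(-13\right) + 8 = -13 + 8 = -5$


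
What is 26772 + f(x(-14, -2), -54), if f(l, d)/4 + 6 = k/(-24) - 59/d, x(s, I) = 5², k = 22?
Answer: 722215/27 ≈ 26749.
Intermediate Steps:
x(s, I) = 25
f(l, d) = -83/3 - 236/d (f(l, d) = -24 + 4*(22/(-24) - 59/d) = -24 + 4*(22*(-1/24) - 59/d) = -24 + 4*(-11/12 - 59/d) = -24 + (-11/3 - 236/d) = -83/3 - 236/d)
26772 + f(x(-14, -2), -54) = 26772 + (-83/3 - 236/(-54)) = 26772 + (-83/3 - 236*(-1/54)) = 26772 + (-83/3 + 118/27) = 26772 - 629/27 = 722215/27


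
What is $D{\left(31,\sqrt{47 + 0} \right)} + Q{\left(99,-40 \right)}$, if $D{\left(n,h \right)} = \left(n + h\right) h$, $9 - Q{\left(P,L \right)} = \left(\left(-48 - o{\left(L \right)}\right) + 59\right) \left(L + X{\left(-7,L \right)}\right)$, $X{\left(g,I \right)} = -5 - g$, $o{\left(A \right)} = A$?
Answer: $1994 + 31 \sqrt{47} \approx 2206.5$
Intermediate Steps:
$Q{\left(P,L \right)} = 9 - \left(2 + L\right) \left(11 - L\right)$ ($Q{\left(P,L \right)} = 9 - \left(\left(-48 - L\right) + 59\right) \left(L - -2\right) = 9 - \left(11 - L\right) \left(L + \left(-5 + 7\right)\right) = 9 - \left(11 - L\right) \left(L + 2\right) = 9 - \left(11 - L\right) \left(2 + L\right) = 9 - \left(2 + L\right) \left(11 - L\right)$)
$D{\left(n,h \right)} = h \left(h + n\right)$ ($D{\left(n,h \right)} = \left(h + n\right) h = h \left(h + n\right)$)
$D{\left(31,\sqrt{47 + 0} \right)} + Q{\left(99,-40 \right)} = \sqrt{47 + 0} \left(\sqrt{47 + 0} + 31\right) - \left(-347 - 1600\right) = \sqrt{47} \left(\sqrt{47} + 31\right) + \left(-13 + 1600 + 360\right) = \sqrt{47} \left(31 + \sqrt{47}\right) + 1947 = 1947 + \sqrt{47} \left(31 + \sqrt{47}\right)$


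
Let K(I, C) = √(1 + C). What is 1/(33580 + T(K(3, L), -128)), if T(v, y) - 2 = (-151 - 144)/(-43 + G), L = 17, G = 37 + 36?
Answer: 6/201433 ≈ 2.9787e-5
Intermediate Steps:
G = 73
T(v, y) = -47/6 (T(v, y) = 2 + (-151 - 144)/(-43 + 73) = 2 - 295/30 = 2 - 295*1/30 = 2 - 59/6 = -47/6)
1/(33580 + T(K(3, L), -128)) = 1/(33580 - 47/6) = 1/(201433/6) = 6/201433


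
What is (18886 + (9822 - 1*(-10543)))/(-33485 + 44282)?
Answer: 39251/10797 ≈ 3.6354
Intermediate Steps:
(18886 + (9822 - 1*(-10543)))/(-33485 + 44282) = (18886 + (9822 + 10543))/10797 = (18886 + 20365)*(1/10797) = 39251*(1/10797) = 39251/10797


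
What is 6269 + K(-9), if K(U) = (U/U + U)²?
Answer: 6333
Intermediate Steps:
K(U) = (1 + U)²
6269 + K(-9) = 6269 + (1 - 9)² = 6269 + (-8)² = 6269 + 64 = 6333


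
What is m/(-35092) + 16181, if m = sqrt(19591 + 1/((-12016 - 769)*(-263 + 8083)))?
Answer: 16181 - 3*sqrt(217585056920156457)/350845254040 ≈ 16181.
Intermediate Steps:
m = 3*sqrt(217585056920156457)/9997870 (m = sqrt(19591 + 1/(-12785*7820)) = sqrt(19591 + 1/(-99978700)) = sqrt(19591 - 1/99978700) = sqrt(1958682711699/99978700) = 3*sqrt(217585056920156457)/9997870 ≈ 139.97)
m/(-35092) + 16181 = (3*sqrt(217585056920156457)/9997870)/(-35092) + 16181 = (3*sqrt(217585056920156457)/9997870)*(-1/35092) + 16181 = -3*sqrt(217585056920156457)/350845254040 + 16181 = 16181 - 3*sqrt(217585056920156457)/350845254040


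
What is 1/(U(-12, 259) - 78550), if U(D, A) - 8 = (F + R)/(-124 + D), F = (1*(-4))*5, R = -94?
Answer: -68/5340799 ≈ -1.2732e-5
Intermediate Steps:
F = -20 (F = -4*5 = -20)
U(D, A) = 8 - 114/(-124 + D) (U(D, A) = 8 + (-20 - 94)/(-124 + D) = 8 - 114/(-124 + D))
1/(U(-12, 259) - 78550) = 1/(2*(-553 + 4*(-12))/(-124 - 12) - 78550) = 1/(2*(-553 - 48)/(-136) - 78550) = 1/(2*(-1/136)*(-601) - 78550) = 1/(601/68 - 78550) = 1/(-5340799/68) = -68/5340799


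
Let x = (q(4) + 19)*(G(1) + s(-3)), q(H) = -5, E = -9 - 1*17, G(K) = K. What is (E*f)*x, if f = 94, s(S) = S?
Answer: 68432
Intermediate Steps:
E = -26 (E = -9 - 17 = -26)
x = -28 (x = (-5 + 19)*(1 - 3) = 14*(-2) = -28)
(E*f)*x = -26*94*(-28) = -2444*(-28) = 68432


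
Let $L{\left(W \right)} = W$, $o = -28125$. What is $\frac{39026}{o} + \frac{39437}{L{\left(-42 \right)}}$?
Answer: $- \frac{370268239}{393750} \approx -940.36$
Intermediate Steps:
$\frac{39026}{o} + \frac{39437}{L{\left(-42 \right)}} = \frac{39026}{-28125} + \frac{39437}{-42} = 39026 \left(- \frac{1}{28125}\right) + 39437 \left(- \frac{1}{42}\right) = - \frac{39026}{28125} - \frac{39437}{42} = - \frac{370268239}{393750}$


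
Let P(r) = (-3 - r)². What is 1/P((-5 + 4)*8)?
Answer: 1/25 ≈ 0.040000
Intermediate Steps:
1/P((-5 + 4)*8) = 1/((3 + (-5 + 4)*8)²) = 1/((3 - 1*8)²) = 1/((3 - 8)²) = 1/((-5)²) = 1/25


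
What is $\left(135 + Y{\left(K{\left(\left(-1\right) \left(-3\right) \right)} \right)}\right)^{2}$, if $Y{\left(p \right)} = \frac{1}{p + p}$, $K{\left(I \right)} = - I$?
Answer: $\frac{654481}{36} \approx 18180.0$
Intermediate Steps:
$Y{\left(p \right)} = \frac{1}{2 p}$
$\left(135 + Y{\left(K{\left(\left(-1\right) \left(-3\right) \right)} \right)}\right)^{2} = \left(135 + \frac{1}{2 \left(- \left(-1\right) \left(-3\right)\right)}\right)^{2} = \left(135 + \frac{1}{2 \left(\left(-1\right) 3\right)}\right)^{2} = \left(135 + \frac{1}{2 \left(-3\right)}\right)^{2} = \left(135 + \frac{1}{2} \left(- \frac{1}{3}\right)\right)^{2} = \left(135 - \frac{1}{6}\right)^{2} = \left(\frac{809}{6}\right)^{2} = \frac{654481}{36}$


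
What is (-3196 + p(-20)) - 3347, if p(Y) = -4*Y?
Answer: -6463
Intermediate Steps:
(-3196 + p(-20)) - 3347 = (-3196 - 4*(-20)) - 3347 = (-3196 + 80) - 3347 = -3116 - 3347 = -6463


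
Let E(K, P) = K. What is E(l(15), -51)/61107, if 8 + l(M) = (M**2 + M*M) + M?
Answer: 457/61107 ≈ 0.0074787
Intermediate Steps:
l(M) = -8 + M + 2*M**2 (l(M) = -8 + ((M**2 + M*M) + M) = -8 + ((M**2 + M**2) + M) = -8 + (2*M**2 + M) = -8 + (M + 2*M**2) = -8 + M + 2*M**2)
E(l(15), -51)/61107 = (-8 + 15 + 2*15**2)/61107 = (-8 + 15 + 2*225)*(1/61107) = (-8 + 15 + 450)*(1/61107) = 457*(1/61107) = 457/61107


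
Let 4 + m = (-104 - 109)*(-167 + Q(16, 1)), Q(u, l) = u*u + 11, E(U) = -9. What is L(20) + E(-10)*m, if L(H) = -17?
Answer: 191719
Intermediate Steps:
Q(u, l) = 11 + u² (Q(u, l) = u² + 11 = 11 + u²)
m = -21304 (m = -4 + (-104 - 109)*(-167 + (11 + 16²)) = -4 - 213*(-167 + (11 + 256)) = -4 - 213*(-167 + 267) = -4 - 213*100 = -4 - 21300 = -21304)
L(20) + E(-10)*m = -17 - 9*(-21304) = -17 + 191736 = 191719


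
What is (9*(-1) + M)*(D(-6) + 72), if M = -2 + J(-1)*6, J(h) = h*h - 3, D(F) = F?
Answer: -1518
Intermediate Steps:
J(h) = -3 + h² (J(h) = h² - 3 = -3 + h²)
M = -14 (M = -2 + (-3 + (-1)²)*6 = -2 + (-3 + 1)*6 = -2 - 2*6 = -2 - 12 = -14)
(9*(-1) + M)*(D(-6) + 72) = (9*(-1) - 14)*(-6 + 72) = (-9 - 14)*66 = -23*66 = -1518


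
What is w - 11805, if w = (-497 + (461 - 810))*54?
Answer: -57489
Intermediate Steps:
w = -45684 (w = (-497 - 349)*54 = -846*54 = -45684)
w - 11805 = -45684 - 11805 = -57489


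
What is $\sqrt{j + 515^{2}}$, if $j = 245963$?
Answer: $2 \sqrt{127797} \approx 714.97$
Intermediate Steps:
$\sqrt{j + 515^{2}} = \sqrt{245963 + 515^{2}} = \sqrt{245963 + 265225} = \sqrt{511188} = 2 \sqrt{127797}$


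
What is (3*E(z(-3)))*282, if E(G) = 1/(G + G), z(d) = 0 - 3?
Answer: -141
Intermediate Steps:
z(d) = -3
E(G) = 1/(2*G)
(3*E(z(-3)))*282 = (3*((1/2)/(-3)))*282 = (3*((1/2)*(-1/3)))*282 = (3*(-1/6))*282 = -1/2*282 = -141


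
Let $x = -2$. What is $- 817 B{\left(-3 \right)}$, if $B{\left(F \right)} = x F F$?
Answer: $14706$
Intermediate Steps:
$B{\left(F \right)} = - 2 F^{2}$ ($B{\left(F \right)} = - 2 F F = - 2 F^{2}$)
$- 817 B{\left(-3 \right)} = - 817 \left(- 2 \left(-3\right)^{2}\right) = - 817 \left(\left(-2\right) 9\right) = \left(-817\right) \left(-18\right) = 14706$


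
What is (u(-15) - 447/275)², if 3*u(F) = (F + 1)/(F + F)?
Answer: 13235044/6125625 ≈ 2.1606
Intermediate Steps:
u(F) = (1 + F)/(6*F) (u(F) = ((F + 1)/(F + F))/3 = ((1 + F)/((2*F)))/3 = ((1 + F)*(1/(2*F)))/3 = ((1 + F)/(2*F))/3 = (1 + F)/(6*F))
(u(-15) - 447/275)² = ((⅙)*(1 - 15)/(-15) - 447/275)² = ((⅙)*(-1/15)*(-14) - 447*1/275)² = (7/45 - 447/275)² = (-3638/2475)² = 13235044/6125625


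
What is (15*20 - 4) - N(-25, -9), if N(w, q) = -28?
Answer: 324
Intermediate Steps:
(15*20 - 4) - N(-25, -9) = (15*20 - 4) - 1*(-28) = (300 - 4) + 28 = 296 + 28 = 324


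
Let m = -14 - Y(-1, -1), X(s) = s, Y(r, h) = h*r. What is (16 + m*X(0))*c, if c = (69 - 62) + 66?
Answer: 1168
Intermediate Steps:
m = -15 (m = -14 - (-1)*(-1) = -14 - 1*1 = -14 - 1 = -15)
c = 73 (c = 7 + 66 = 73)
(16 + m*X(0))*c = (16 - 15*0)*73 = (16 + 0)*73 = 16*73 = 1168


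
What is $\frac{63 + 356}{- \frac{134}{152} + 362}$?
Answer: $\frac{31844}{27445} \approx 1.1603$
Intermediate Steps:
$\frac{63 + 356}{- \frac{134}{152} + 362} = \frac{419}{\left(-134\right) \frac{1}{152} + 362} = \frac{419}{- \frac{67}{76} + 362} = \frac{419}{\frac{27445}{76}} = 419 \cdot \frac{76}{27445} = \frac{31844}{27445}$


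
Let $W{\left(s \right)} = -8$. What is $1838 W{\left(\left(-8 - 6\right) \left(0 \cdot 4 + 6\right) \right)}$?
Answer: $-14704$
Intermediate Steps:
$1838 W{\left(\left(-8 - 6\right) \left(0 \cdot 4 + 6\right) \right)} = 1838 \left(-8\right) = -14704$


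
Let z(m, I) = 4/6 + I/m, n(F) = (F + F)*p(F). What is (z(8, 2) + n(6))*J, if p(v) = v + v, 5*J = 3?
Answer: 1739/20 ≈ 86.950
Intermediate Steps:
J = ⅗ (J = (⅕)*3 = ⅗ ≈ 0.60000)
p(v) = 2*v
n(F) = 4*F² (n(F) = (F + F)*(2*F) = (2*F)*(2*F) = 4*F²)
z(m, I) = ⅔ + I/m (z(m, I) = 4*(⅙) + I/m = ⅔ + I/m)
(z(8, 2) + n(6))*J = ((⅔ + 2/8) + 4*6²)*(⅗) = ((⅔ + 2*(⅛)) + 4*36)*(⅗) = ((⅔ + ¼) + 144)*(⅗) = (11/12 + 144)*(⅗) = (1739/12)*(⅗) = 1739/20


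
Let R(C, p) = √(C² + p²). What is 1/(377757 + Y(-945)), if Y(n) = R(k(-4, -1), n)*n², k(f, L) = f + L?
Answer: -13991/26377835629270563 + 6125*√35722/976956875158169 ≈ 1.1844e-9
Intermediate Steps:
k(f, L) = L + f
Y(n) = n²*√(25 + n²) (Y(n) = √((-1 - 4)² + n²)*n² = √((-5)² + n²)*n² = √(25 + n²)*n² = n²*√(25 + n²))
1/(377757 + Y(-945)) = 1/(377757 + (-945)²*√(25 + (-945)²)) = 1/(377757 + 893025*√(25 + 893025)) = 1/(377757 + 893025*√893050) = 1/(377757 + 893025*(5*√35722)) = 1/(377757 + 4465125*√35722)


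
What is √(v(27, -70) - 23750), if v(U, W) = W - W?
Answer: 25*I*√38 ≈ 154.11*I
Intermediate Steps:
v(U, W) = 0
√(v(27, -70) - 23750) = √(0 - 23750) = √(-23750) = 25*I*√38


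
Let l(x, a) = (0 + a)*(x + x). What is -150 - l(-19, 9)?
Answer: 192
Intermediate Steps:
l(x, a) = 2*a*x (l(x, a) = a*(2*x) = 2*a*x)
-150 - l(-19, 9) = -150 - 2*9*(-19) = -150 - 1*(-342) = -150 + 342 = 192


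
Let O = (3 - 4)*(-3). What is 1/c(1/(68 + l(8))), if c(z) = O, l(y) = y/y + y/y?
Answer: ⅓ ≈ 0.33333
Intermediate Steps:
l(y) = 2 (l(y) = 1 + 1 = 2)
O = 3 (O = -1*(-3) = 3)
c(z) = 3
1/c(1/(68 + l(8))) = 1/3 = ⅓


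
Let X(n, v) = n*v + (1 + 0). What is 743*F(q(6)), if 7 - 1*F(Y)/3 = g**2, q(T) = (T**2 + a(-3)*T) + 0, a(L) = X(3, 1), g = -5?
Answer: -40122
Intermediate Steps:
X(n, v) = 1 + n*v (X(n, v) = n*v + 1 = 1 + n*v)
a(L) = 4 (a(L) = 1 + 3*1 = 1 + 3 = 4)
q(T) = T**2 + 4*T (q(T) = (T**2 + 4*T) + 0 = T**2 + 4*T)
F(Y) = -54 (F(Y) = 21 - 3*(-5)**2 = 21 - 3*25 = 21 - 75 = -54)
743*F(q(6)) = 743*(-54) = -40122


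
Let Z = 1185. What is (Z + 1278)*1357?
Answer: 3342291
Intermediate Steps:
(Z + 1278)*1357 = (1185 + 1278)*1357 = 2463*1357 = 3342291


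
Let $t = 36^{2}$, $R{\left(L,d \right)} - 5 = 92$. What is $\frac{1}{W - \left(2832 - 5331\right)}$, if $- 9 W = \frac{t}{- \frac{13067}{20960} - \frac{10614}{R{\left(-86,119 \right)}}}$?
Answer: $\frac{223736939}{559411379841} \approx 0.00039995$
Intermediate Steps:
$R{\left(L,d \right)} = 97$ ($R{\left(L,d \right)} = 5 + 92 = 97$)
$t = 1296$
$W = \frac{292769280}{223736939}$ ($W = - \frac{1296 \frac{1}{- \frac{13067}{20960} - \frac{10614}{97}}}{9} = - \frac{1296 \frac{1}{- \frac{223736939}{2033120}}}{9} = - \frac{1296 \left(- \frac{2033120}{223736939}\right)}{9} = \left(- \frac{1}{9}\right) \left(- \frac{2634923520}{223736939}\right) = \frac{292769280}{223736939} \approx 1.3085$)
$\frac{1}{W - \left(2832 - 5331\right)} = \frac{1}{\frac{292769280}{223736939} - \left(2832 - 5331\right)} = \frac{1}{\frac{292769280}{223736939} - -2499} = \frac{1}{\frac{292769280}{223736939} + 2499} = \frac{1}{\frac{559411379841}{223736939}} = \frac{223736939}{559411379841}$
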